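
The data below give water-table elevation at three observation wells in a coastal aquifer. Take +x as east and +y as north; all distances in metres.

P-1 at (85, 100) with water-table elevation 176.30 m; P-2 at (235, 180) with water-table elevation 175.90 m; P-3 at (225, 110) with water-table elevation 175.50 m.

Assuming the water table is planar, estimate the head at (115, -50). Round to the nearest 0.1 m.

With h = a·x + b·y + c and P-1 as origin, the differences give:
  150·a + 80·b = -0.40
  140·a + 10·b = -0.80
Eliminate b (×10 and ×80, subtract): -9700·a = 60.000 → a = ∂h/∂x = -0.006186
Back-substitute: b = ∂h/∂y = +0.006598.
h(115, -50) = 176.30 + (-0.006186)·(30) + (+0.006598)·(-150) = 176.30 -0.186 -0.990 = 175.125 m.

175.1 m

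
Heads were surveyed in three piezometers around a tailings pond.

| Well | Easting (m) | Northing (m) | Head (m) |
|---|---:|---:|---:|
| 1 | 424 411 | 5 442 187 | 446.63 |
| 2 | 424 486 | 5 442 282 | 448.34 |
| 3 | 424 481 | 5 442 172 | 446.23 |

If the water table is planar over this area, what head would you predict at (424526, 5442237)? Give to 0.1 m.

447.4 m

Three-point gradient (reference 1): Δ to 2 = (75, 95, +1.71), Δ to 3 = (70, -15, -0.40).
∂h/∂x = -0.001588, ∂h/∂y = +0.01925 (det = -7775).
h(424526, 5442237) = 446.63 + (-0.001588)·(115) + (+0.01925)·(50) = 446.63 -0.183 +0.963 = 447.410 m.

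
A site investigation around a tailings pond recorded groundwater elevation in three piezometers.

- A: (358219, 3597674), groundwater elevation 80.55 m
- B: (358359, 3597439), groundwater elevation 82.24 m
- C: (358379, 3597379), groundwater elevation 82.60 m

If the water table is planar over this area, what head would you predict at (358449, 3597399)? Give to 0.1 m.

Taking A as reference: B−A = (140, -235, +1.69); C−A = (160, -295, +2.05).
Determinant of the coordinate differences = 140·(-295) − 160·(-235) = -3700.
∂h/∂x = [(+1.69)·(-295) − (+2.05)·(-235)] / -3700 = +0.004541
∂h/∂y = [140·(+2.05) − 160·(+1.69)] / -3700 = -0.004486
h(358449, 3597399) = 80.55 + (+0.004541)·(230) + (-0.004486)·(-275) = 80.55 +1.044 +1.234 = 82.828 m.

82.8 m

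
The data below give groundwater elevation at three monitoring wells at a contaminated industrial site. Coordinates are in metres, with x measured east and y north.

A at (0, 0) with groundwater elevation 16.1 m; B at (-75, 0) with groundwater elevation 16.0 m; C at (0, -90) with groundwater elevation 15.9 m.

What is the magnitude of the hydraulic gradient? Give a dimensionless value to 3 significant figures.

∂h/∂x = (16.0 − 16.1) / (-75 − 0) = +0.001333
∂h/∂y = (15.9 − 16.1) / (-90 − 0) = +0.002222
|∇h| = √(0.001333² + 0.002222²) = 0.002591

0.00259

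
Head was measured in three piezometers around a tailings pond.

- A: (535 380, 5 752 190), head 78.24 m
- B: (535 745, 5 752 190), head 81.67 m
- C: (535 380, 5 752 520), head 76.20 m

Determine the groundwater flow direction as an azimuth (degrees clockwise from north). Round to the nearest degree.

303°

∂h/∂x = (81.67 − 78.24) / (535745 − 535380) = +0.009397
∂h/∂y = (76.20 − 78.24) / (5752520 − 5752190) = -0.006182
Flow direction (−∇h) has components (-0.009397 E, +0.006182 N).
Azimuth = atan2(E, N) = atan2(-0.009397, +0.006182) = 303.3° ≈ 303°.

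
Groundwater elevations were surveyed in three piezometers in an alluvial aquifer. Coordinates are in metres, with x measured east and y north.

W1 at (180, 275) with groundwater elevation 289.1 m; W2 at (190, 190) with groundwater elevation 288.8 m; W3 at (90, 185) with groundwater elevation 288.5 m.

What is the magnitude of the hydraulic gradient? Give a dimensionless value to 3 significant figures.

With h = a·x + b·y + c and W1 as origin, the differences give:
  10·a + (-85)·b = -0.3
  (-90)·a + (-90)·b = -0.6
Eliminate b (×(-90) and ×(-85), subtract): -8550·a = -24.00 → a = ∂h/∂x = +0.002807
Back-substitute: b = ∂h/∂y = +0.003860.
|∇h| = √(0.002807² + 0.003860²) = 0.004773

0.00477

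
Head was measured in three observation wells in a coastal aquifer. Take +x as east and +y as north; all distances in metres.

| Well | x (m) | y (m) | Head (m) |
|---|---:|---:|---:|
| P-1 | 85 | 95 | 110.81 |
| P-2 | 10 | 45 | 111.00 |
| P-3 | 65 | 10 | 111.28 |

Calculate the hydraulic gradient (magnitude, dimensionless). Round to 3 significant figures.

0.00601

With h = a·x + b·y + c and P-1 as origin, the differences give:
  (-75)·a + (-50)·b = +0.19
  (-20)·a + (-85)·b = +0.47
Eliminate b (×(-85) and ×(-50), subtract): 5375·a = 7.350 → a = ∂h/∂x = +0.001367
Back-substitute: b = ∂h/∂y = -0.005851.
|∇h| = √(0.001367² + -0.005851²) = 0.006009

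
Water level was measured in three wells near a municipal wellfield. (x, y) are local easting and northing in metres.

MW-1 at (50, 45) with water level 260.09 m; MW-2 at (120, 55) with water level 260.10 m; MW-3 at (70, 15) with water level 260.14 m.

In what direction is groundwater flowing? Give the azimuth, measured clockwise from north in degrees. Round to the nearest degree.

With h = a·x + b·y + c and MW-1 as origin, the differences give:
  70·a + 10·b = +0.01
  20·a + (-30)·b = +0.05
Eliminate b (×(-30) and ×10, subtract): -2300·a = -0.800 → a = ∂h/∂x = +0.0003478
Back-substitute: b = ∂h/∂y = -0.001435.
Flow direction (−∇h) has components (-0.0003478 E, +0.001435 N).
Azimuth = atan2(E, N) = atan2(-0.0003478, +0.001435) = 346.4° ≈ 346°.

346°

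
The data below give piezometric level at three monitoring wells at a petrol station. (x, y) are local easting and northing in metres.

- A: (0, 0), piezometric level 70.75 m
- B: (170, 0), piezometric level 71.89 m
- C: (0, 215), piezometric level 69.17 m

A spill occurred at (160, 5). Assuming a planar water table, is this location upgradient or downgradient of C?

upgradient

∂h/∂x = (71.89 − 70.75) / (170 − 0) = +0.006706
∂h/∂y = (69.17 − 70.75) / (215 − 0) = -0.007349
Head at (160, 5) = 70.75 + (+0.006706)·(160) + (-0.007349)·(5) = 71.79 m.
That is higher than the 69.17 m at C, so the point is upgradient.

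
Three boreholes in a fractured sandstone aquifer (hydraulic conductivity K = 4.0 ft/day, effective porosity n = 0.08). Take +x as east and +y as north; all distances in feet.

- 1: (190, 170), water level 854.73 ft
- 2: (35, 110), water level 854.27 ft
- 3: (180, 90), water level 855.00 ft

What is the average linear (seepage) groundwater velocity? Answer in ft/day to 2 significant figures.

Taking 1 as reference: 2−1 = (-155, -60, -0.46); 3−1 = (-10, -80, +0.27).
Determinant of the coordinate differences = (-155)·(-80) − (-10)·(-60) = 11800.
∂h/∂x = [(-0.46)·(-80) − (+0.27)·(-60)] / 11800 = +0.004492
∂h/∂y = [(-155)·(+0.27) − (-10)·(-0.46)] / 11800 = -0.003936
|∇h| = √(0.004492² + -0.003936²) = 0.005972
Seepage velocity v = K·i/n = 4.0 × 0.005972 / 0.08 = 0.2986 ft/day.

0.30 ft/day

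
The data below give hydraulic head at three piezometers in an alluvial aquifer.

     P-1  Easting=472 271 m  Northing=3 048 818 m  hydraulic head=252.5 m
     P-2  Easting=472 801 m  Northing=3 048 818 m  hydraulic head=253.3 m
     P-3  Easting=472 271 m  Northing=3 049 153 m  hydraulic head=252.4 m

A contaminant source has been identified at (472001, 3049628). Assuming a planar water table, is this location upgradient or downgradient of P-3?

∂h/∂x = (253.3 − 252.5) / (472801 − 472271) = +0.001509
∂h/∂y = (252.4 − 252.5) / (3049153 − 3048818) = -0.0002985
Head at (472001, 3049628) = 252.5 + (+0.001509)·(-270) + (-0.0002985)·(810) = 251.85 m.
That is lower than the 252.4 m at P-3, so the point is downgradient.

downgradient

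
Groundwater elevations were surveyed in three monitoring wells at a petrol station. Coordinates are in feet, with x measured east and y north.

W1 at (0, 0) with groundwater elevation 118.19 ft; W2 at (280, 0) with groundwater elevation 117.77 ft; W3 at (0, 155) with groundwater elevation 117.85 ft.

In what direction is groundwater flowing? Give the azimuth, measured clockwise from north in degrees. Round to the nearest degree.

∂h/∂x = (117.77 − 118.19) / (280 − 0) = -0.001500
∂h/∂y = (117.85 − 118.19) / (155 − 0) = -0.002194
Flow direction (−∇h) has components (+0.001500 E, +0.002194 N).
Azimuth = atan2(E, N) = atan2(+0.001500, +0.002194) = 34.4° ≈ 034°.

034°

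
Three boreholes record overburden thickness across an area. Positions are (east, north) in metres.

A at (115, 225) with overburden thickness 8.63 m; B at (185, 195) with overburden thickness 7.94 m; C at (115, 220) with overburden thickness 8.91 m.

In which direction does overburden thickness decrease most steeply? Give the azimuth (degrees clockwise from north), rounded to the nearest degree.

Taking A as reference: B−A = (70, -30, -0.69); C−A = (0, -5, +0.28).
Solve a·Δx + b·Δy = Δd: det = 70·(-5) − 0·(-30) = -350.
∂d/∂x = [(-0.69)·(-5) − (+0.28)·(-30)] / -350 = -0.03386
∂d/∂y = [70·(+0.28) − 0·(-0.69)] / -350 = -0.05600
Steepest decrease is along −∇f: components (+0.03386 E, +0.05600 N).
Azimuth = atan2(+0.03386, +0.05600) = 31.2° ≈ 031°.

031°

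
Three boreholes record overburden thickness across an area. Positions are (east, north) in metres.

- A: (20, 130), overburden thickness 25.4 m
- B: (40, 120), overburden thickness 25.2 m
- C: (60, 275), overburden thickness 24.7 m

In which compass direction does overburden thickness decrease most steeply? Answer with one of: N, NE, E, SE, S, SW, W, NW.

E

Taking A as reference: B−A = (20, -10, -0.2); C−A = (40, 145, -0.7).
Determinant of the coordinate differences = 20·145 − 40·(-10) = 3300.
∂d/∂x = [(-0.2)·145 − (-0.7)·(-10)] / 3300 = -0.01091
∂d/∂y = [20·(-0.7) − 40·(-0.2)] / 3300 = -0.001818
Steepest decrease is along −∇f = (+0.01091 E, +0.001818 N) → east.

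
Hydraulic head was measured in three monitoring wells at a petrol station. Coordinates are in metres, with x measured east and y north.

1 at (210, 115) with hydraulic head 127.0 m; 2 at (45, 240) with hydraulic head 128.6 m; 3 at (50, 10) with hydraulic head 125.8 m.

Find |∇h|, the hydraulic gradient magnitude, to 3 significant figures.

0.0122

Differences from 1: to 2 (Δx, Δy, Δh) = (-165, 125, +1.6); to 3 = (-160, -105, -1.2).
Solve a·Δx + b·Δy = Δh: det = (-165)·(-105) − (-160)·125 = 37325.
∂h/∂x = [(+1.6)·(-105) − (-1.2)·125] / 37325 = -0.0004823
∂h/∂y = [(-165)·(-1.2) − (-160)·(+1.6)] / 37325 = +0.01216
|∇h| = √(-0.0004823² + 0.01216²) = 0.01217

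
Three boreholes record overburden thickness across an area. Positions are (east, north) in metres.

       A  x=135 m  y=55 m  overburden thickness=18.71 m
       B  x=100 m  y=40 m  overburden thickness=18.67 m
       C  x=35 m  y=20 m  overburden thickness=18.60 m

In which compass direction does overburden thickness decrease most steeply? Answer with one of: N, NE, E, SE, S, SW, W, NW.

SW

Differences from A: to B (Δx, Δy, Δh) = (-35, -15, -0.04); to C = (-100, -35, -0.11).
Determinant of the coordinate differences = (-35)·(-35) − (-100)·(-15) = -275.
∂d/∂x = [(-0.04)·(-35) − (-0.11)·(-15)] / -275 = +0.0009091
∂d/∂y = [(-35)·(-0.11) − (-100)·(-0.04)] / -275 = +0.0005455
Steepest decrease is along −∇f = (-0.0009091 E, -0.0005455 N) → southwest.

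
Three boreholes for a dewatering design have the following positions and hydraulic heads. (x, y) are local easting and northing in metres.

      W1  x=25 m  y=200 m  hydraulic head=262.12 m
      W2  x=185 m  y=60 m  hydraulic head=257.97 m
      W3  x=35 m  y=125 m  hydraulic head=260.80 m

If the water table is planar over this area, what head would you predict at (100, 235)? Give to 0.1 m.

261.8 m

Taking W1 as reference: W2−W1 = (160, -140, -4.15); W3−W1 = (10, -75, -1.32).
Determinant of the coordinate differences = 160·(-75) − 10·(-140) = -10600.
∂h/∂x = [(-4.15)·(-75) − (-1.32)·(-140)] / -10600 = -0.01193
∂h/∂y = [160·(-1.32) − 10·(-4.15)] / -10600 = +0.01601
h(100, 235) = 262.12 + (-0.01193)·(75) + (+0.01601)·(35) = 262.12 -0.895 +0.560 = 261.786 m.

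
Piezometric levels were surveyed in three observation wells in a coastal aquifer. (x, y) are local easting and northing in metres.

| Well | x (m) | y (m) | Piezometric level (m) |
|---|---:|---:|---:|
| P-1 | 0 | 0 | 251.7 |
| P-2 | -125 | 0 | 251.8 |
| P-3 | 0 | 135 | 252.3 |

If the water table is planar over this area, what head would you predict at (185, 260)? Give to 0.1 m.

252.7 m

∂h/∂x = (251.8 − 251.7) / (-125 − 0) = -0.0008000
∂h/∂y = (252.3 − 251.7) / (135 − 0) = +0.004444
h(185, 260) = 251.7 + (-0.0008000)·(185) + (+0.004444)·(260) = 251.7 -0.148 +1.156 = 252.708 m.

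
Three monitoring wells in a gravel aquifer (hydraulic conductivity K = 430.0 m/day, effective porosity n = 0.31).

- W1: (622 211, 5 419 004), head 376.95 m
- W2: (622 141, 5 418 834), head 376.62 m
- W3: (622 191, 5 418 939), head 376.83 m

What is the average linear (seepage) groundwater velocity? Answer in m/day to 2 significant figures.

2.5 m/day

Taking W1 as reference: W2−W1 = (-70, -170, -0.33); W3−W1 = (-20, -65, -0.12).
Solve a·Δx + b·Δy = Δh: det = (-70)·(-65) − (-20)·(-170) = 1150.
∂h/∂x = [(-0.33)·(-65) − (-0.12)·(-170)] / 1150 = +0.0009130
∂h/∂y = [(-70)·(-0.12) − (-20)·(-0.33)] / 1150 = +0.001565
|∇h| = √(0.0009130² + 0.001565²) = 0.001812
Seepage velocity v = K·i/n = 430.0 × 0.001812 / 0.31 = 2.513 m/day.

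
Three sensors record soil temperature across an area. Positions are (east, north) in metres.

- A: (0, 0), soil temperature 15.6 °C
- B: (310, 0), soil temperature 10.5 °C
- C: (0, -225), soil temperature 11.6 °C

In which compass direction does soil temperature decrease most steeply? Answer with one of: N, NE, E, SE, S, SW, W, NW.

SE

∂T/∂x = (10.5 − 15.6) / (310 − 0) = -0.01645
∂T/∂y = (11.6 − 15.6) / (-225 − 0) = +0.01778
Steepest decrease is along −∇f = (+0.01645 E, -0.01778 N) → southeast.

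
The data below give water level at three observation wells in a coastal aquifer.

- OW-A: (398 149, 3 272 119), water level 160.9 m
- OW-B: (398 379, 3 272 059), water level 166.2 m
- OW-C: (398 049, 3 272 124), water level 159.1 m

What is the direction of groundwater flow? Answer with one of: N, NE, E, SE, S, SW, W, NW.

NW

Taking OW-A as reference: OW-B−OW-A = (230, -60, +5.3); OW-C−OW-A = (-100, 5, -1.8).
Solve a·Δx + b·Δy = Δh: det = 230·5 − (-100)·(-60) = -4850.
∂h/∂x = [(+5.3)·5 − (-1.8)·(-60)] / -4850 = +0.01680
∂h/∂y = [230·(-1.8) − (-100)·(+5.3)] / -4850 = -0.02392
Flow = −∇h = (-0.01680 east, +0.02392 north), which points northwest.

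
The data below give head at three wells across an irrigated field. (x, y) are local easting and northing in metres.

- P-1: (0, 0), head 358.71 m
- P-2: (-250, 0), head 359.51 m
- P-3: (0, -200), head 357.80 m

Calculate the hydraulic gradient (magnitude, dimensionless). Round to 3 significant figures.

∂h/∂x = (359.51 − 358.71) / (-250 − 0) = -0.003200
∂h/∂y = (357.80 − 358.71) / (-200 − 0) = +0.004550
|∇h| = √(-0.003200² + 0.004550²) = 0.005563

0.00556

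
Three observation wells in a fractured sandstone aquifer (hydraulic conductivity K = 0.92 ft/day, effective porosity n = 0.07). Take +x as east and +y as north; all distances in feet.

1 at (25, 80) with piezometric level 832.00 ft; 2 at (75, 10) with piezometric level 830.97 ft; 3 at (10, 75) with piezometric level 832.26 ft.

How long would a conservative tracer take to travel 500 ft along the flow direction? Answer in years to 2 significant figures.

5.8 years

With h = a·x + b·y + c and 1 as origin, the differences give:
  50·a + (-70)·b = -1.03
  (-15)·a + (-5)·b = +0.26
Eliminate b (×(-5) and ×(-70), subtract): -1300·a = 23.350 → a = ∂h/∂x = -0.01796
Back-substitute: b = ∂h/∂y = +0.001885.
|∇h| = √(-0.01796² + 0.001885²) = 0.01806
Seepage velocity v = K·i/n = 0.92 × 0.01806 / 0.07 = 0.2374 ft/day.
t = 500 / 0.2374 = 2106 days = 5.77 years.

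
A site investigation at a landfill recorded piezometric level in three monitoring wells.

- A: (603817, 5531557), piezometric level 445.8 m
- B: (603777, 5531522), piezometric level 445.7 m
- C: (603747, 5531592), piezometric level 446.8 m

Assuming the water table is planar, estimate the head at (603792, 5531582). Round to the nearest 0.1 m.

446.3 m

Differences from A: to B (Δx, Δy, Δh) = (-40, -35, -0.1); to C = (-70, 35, +1.0).
Determinant of the coordinate differences = (-40)·35 − (-70)·(-35) = -3850.
∂h/∂x = [(-0.1)·35 − (+1.0)·(-35)] / -3850 = -0.008182
∂h/∂y = [(-40)·(+1.0) − (-70)·(-0.1)] / -3850 = +0.01221
h(603792, 5531582) = 445.8 + (-0.008182)·(-25) + (+0.01221)·(25) = 445.8 +0.205 +0.305 = 446.310 m.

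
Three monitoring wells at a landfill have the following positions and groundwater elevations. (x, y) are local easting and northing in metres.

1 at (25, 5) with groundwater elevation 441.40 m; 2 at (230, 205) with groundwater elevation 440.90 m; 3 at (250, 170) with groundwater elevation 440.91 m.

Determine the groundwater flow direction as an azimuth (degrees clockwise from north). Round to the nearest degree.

052°

Differences from 1: to 2 (Δx, Δy, Δh) = (205, 200, -0.50); to 3 = (225, 165, -0.49).
Determinant of the coordinate differences = 205·165 − 225·200 = -11175.
∂h/∂x = [(-0.50)·165 − (-0.49)·200] / -11175 = -0.001387
∂h/∂y = [205·(-0.49) − 225·(-0.50)] / -11175 = -0.001078
Flow direction (−∇h) has components (+0.001387 E, +0.001078 N).
Azimuth = atan2(E, N) = atan2(+0.001387, +0.001078) = 52.1° ≈ 052°.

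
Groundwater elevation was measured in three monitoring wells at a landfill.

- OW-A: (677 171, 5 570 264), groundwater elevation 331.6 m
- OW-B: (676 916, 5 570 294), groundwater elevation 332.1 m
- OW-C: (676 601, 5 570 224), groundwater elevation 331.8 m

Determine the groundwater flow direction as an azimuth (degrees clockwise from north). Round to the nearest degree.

174°

Taking OW-A as reference: OW-B−OW-A = (-255, 30, +0.5); OW-C−OW-A = (-570, -40, +0.2).
Determinant of the coordinate differences = (-255)·(-40) − (-570)·30 = 27300.
∂h/∂x = [(+0.5)·(-40) − (+0.2)·30] / 27300 = -0.0009524
∂h/∂y = [(-255)·(+0.2) − (-570)·(+0.5)] / 27300 = +0.008571
Flow direction (−∇h) has components (+0.0009524 E, -0.008571 N).
Azimuth = atan2(E, N) = atan2(+0.0009524, -0.008571) = 173.7° ≈ 174°.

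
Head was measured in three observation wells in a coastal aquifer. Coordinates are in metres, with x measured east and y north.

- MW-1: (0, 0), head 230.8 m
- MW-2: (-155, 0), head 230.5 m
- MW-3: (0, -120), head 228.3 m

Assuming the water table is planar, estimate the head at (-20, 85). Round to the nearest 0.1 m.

∂h/∂x = (230.5 − 230.8) / (-155 − 0) = +0.001935
∂h/∂y = (228.3 − 230.8) / (-120 − 0) = +0.02083
h(-20, 85) = 230.8 + (+0.001935)·(-20) + (+0.02083)·(85) = 230.8 -0.039 +1.771 = 232.532 m.

232.5 m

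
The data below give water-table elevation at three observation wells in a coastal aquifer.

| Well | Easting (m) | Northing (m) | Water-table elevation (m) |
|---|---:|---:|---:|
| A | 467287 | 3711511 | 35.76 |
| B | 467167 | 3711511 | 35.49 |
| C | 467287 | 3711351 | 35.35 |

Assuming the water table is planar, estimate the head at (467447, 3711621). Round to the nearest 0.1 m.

36.4 m

∂h/∂x = (35.49 − 35.76) / (467167 − 467287) = +0.002250
∂h/∂y = (35.35 − 35.76) / (3711351 − 3711511) = +0.002562
h(467447, 3711621) = 35.76 + (+0.002250)·(160) + (+0.002562)·(110) = 35.76 +0.360 +0.282 = 36.402 m.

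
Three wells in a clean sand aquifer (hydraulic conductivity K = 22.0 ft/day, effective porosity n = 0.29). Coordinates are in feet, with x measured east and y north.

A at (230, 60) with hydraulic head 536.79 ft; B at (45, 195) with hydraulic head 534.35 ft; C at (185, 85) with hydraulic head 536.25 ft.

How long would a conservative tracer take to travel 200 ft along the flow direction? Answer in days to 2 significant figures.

250 days

Differences from A: to B (Δx, Δy, Δh) = (-185, 135, -2.44); to C = (-45, 25, -0.54).
Solve a·Δx + b·Δy = Δh: det = (-185)·25 − (-45)·135 = 1450.
∂h/∂x = [(-2.44)·25 − (-0.54)·135] / 1450 = +0.008207
∂h/∂y = [(-185)·(-0.54) − (-45)·(-2.44)] / 1450 = -0.006828
|∇h| = √(0.008207² + -0.006828²) = 0.01068
Seepage velocity v = K·i/n = 22.0 × 0.01068 / 0.29 = 0.8102 ft/day.
t = 200 / 0.8102 = 246.9 days.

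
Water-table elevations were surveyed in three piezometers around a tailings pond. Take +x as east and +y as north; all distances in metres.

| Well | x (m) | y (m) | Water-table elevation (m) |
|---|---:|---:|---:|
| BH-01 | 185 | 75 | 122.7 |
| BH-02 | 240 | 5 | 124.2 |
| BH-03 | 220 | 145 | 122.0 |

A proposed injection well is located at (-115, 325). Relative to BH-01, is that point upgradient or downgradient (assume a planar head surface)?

With h = a·x + b·y + c and BH-01 as origin, the differences give:
  55·a + (-70)·b = +1.5
  35·a + 70·b = -0.7
Eliminate b (×70 and ×(-70), subtract): 6300·a = 56.00 → a = ∂h/∂x = +0.008889
Back-substitute: b = ∂h/∂y = -0.01444.
Head at (-115, 325) = 122.7 + (+0.008889)·(-300) + (-0.01444)·(250) = 116.42 m.
That is lower than the 122.7 m at BH-01, so the point is downgradient.

downgradient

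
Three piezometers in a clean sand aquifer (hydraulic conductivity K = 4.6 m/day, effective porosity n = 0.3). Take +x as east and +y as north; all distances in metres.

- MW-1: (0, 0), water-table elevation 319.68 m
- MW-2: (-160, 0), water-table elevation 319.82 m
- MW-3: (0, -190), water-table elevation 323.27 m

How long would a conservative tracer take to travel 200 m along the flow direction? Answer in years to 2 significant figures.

1.9 years

∂h/∂x = (319.82 − 319.68) / (-160 − 0) = -0.0008750
∂h/∂y = (323.27 − 319.68) / (-190 − 0) = -0.01889
|∇h| = √(-0.0008750² + -0.01889²) = 0.01891
Seepage velocity v = K·i/n = 4.6 × 0.01891 / 0.3 = 0.29 m/day.
t = 200 / 0.29 = 689.7 days = 1.89 years.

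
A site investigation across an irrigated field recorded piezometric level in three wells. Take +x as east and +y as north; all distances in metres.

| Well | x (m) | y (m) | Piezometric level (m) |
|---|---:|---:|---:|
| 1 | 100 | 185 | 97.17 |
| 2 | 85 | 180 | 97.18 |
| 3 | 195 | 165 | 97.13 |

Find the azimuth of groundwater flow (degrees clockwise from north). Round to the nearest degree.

With h = a·x + b·y + c and 1 as origin, the differences give:
  (-15)·a + (-5)·b = +0.01
  95·a + (-20)·b = -0.04
Eliminate b (×(-20) and ×(-5), subtract): 775·a = -0.400 → a = ∂h/∂x = -0.0005161
Back-substitute: b = ∂h/∂y = -0.0004516.
Flow direction (−∇h) has components (+0.0005161 E, +0.0004516 N).
Azimuth = atan2(E, N) = atan2(+0.0005161, +0.0004516) = 48.8° ≈ 049°.

049°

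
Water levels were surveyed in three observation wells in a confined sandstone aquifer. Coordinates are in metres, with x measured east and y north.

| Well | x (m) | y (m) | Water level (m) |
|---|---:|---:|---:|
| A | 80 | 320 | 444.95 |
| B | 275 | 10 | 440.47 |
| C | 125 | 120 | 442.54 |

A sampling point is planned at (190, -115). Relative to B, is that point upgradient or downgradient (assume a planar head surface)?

Three-point gradient (reference A): Δ to B = (195, -310, -4.48), Δ to C = (45, -200, -2.41).
∂h/∂x = -0.005944, ∂h/∂y = +0.01071 (det = -25050).
Head at (190, -115) = 444.95 + (-0.005944)·(110) + (+0.01071)·(-435) = 439.64 m.
That is lower than the 440.47 m at B, so the point is downgradient.

downgradient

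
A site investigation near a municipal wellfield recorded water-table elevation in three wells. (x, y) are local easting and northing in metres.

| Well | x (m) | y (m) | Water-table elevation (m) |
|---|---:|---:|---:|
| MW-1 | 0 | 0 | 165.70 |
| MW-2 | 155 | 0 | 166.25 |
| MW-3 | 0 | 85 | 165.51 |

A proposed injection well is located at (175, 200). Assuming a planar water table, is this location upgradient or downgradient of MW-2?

∂h/∂x = (166.25 − 165.70) / (155 − 0) = +0.003548
∂h/∂y = (165.51 − 165.70) / (85 − 0) = -0.002235
Head at (175, 200) = 165.70 + (+0.003548)·(175) + (-0.002235)·(200) = 165.87 m.
That is lower than the 166.25 m at MW-2, so the point is downgradient.

downgradient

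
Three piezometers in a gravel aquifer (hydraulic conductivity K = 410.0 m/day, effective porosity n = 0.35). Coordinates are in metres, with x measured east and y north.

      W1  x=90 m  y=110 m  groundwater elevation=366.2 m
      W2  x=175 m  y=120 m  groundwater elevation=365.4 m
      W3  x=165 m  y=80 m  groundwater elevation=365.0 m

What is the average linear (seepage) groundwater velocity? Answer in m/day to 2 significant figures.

20 m/day

Differences from W1: to W2 (Δx, Δy, Δh) = (85, 10, -0.8); to W3 = (75, -30, -1.2).
Solve a·Δx + b·Δy = Δh: det = 85·(-30) − 75·10 = -3300.
∂h/∂x = [(-0.8)·(-30) − (-1.2)·10] / -3300 = -0.01091
∂h/∂y = [85·(-1.2) − 75·(-0.8)] / -3300 = +0.01273
|∇h| = √(-0.01091² + 0.01273²) = 0.01677
Seepage velocity v = K·i/n = 410.0 × 0.01677 / 0.35 = 19.64 m/day.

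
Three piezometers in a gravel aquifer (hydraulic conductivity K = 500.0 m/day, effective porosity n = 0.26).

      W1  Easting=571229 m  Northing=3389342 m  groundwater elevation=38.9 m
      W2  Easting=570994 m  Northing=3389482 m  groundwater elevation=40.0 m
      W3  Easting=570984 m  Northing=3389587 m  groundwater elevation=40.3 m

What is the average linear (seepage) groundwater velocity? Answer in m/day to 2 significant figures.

7.8 m/day

Taking W1 as reference: W2−W1 = (-235, 140, +1.1); W3−W1 = (-245, 245, +1.4).
Solve a·Δx + b·Δy = Δh: det = (-235)·245 − (-245)·140 = -23275.
∂h/∂x = [(+1.1)·245 − (+1.4)·140] / -23275 = -0.003158
∂h/∂y = [(-235)·(+1.4) − (-245)·(+1.1)] / -23275 = +0.002556
|∇h| = √(-0.003158² + 0.002556²) = 0.004063
Seepage velocity v = K·i/n = 500.0 × 0.004063 / 0.26 = 7.813 m/day.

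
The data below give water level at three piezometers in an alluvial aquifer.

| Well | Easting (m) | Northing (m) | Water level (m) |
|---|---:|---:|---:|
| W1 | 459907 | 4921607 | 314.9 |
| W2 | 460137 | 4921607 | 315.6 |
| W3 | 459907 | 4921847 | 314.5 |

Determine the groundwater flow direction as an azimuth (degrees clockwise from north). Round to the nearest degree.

299°

∂h/∂x = (315.6 − 314.9) / (460137 − 459907) = +0.003043
∂h/∂y = (314.5 − 314.9) / (4921847 − 4921607) = -0.001667
Flow direction (−∇h) has components (-0.003043 E, +0.001667 N).
Azimuth = atan2(E, N) = atan2(-0.003043, +0.001667) = 298.7° ≈ 299°.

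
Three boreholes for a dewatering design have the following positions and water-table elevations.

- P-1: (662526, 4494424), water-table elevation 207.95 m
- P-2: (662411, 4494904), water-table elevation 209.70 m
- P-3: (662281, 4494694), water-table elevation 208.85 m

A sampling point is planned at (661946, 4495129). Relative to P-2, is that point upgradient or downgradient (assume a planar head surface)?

Three-point gradient (reference P-1): Δ to P-2 = (-115, 480, +1.75), Δ to P-3 = (-245, 270, +0.90).
∂h/∂x = +0.0004679, ∂h/∂y = +0.003758 (det = 86550).
Head at (661946, 4495129) = 207.95 + (+0.0004679)·(-580) + (+0.003758)·(705) = 210.33 m.
That is higher than the 209.70 m at P-2, so the point is upgradient.

upgradient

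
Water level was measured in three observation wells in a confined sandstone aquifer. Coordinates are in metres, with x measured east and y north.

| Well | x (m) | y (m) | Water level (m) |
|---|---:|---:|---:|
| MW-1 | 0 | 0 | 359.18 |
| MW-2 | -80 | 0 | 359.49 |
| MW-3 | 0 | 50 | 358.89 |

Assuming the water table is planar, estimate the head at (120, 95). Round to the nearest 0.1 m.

358.2 m

∂h/∂x = (359.49 − 359.18) / (-80 − 0) = -0.003875
∂h/∂y = (358.89 − 359.18) / (50 − 0) = -0.005800
h(120, 95) = 359.18 + (-0.003875)·(120) + (-0.005800)·(95) = 359.18 -0.465 -0.551 = 358.164 m.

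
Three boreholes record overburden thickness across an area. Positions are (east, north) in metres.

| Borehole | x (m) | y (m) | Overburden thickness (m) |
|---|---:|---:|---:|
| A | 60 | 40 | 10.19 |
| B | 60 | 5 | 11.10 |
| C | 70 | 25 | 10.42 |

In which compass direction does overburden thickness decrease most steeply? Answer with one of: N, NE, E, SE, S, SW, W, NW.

NE

Three-point gradient (reference A): Δ to B = (0, -35, +0.91), Δ to C = (10, -15, +0.23).
∂d/∂x = -0.01600, ∂d/∂y = -0.02600 (det = 350).
Steepest decrease is along −∇f = (+0.01600 E, +0.02600 N) → northeast.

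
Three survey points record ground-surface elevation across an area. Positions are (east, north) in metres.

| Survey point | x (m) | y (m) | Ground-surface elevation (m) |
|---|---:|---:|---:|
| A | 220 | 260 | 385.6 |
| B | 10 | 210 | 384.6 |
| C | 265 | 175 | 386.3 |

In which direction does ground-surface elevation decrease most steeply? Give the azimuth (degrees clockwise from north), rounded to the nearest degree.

Differences from A: to B (Δx, Δy, Δh) = (-210, -50, -1.0); to C = (45, -85, +0.7).
Determinant of the coordinate differences = (-210)·(-85) − 45·(-50) = 20100.
∂z/∂x = [(-1.0)·(-85) − (+0.7)·(-50)] / 20100 = +0.005970
∂z/∂y = [(-210)·(+0.7) − 45·(-1.0)] / 20100 = -0.005075
Steepest decrease is along −∇f: components (-0.005970 E, +0.005075 N).
Azimuth = atan2(-0.005970, +0.005075) = 310.4° ≈ 310°.

310°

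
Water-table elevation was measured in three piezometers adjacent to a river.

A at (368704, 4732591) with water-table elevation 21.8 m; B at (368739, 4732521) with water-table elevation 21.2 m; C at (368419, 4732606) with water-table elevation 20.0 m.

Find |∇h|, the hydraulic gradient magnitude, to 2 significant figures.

Differences from A: to B (Δx, Δy, Δh) = (35, -70, -0.6); to C = (-285, 15, -1.8).
Solve a·Δx + b·Δy = Δh: det = 35·15 − (-285)·(-70) = -19425.
∂h/∂x = [(-0.6)·15 − (-1.8)·(-70)] / -19425 = +0.006950
∂h/∂y = [35·(-1.8) − (-285)·(-0.6)] / -19425 = +0.01205
|∇h| = √(0.006950² + 0.01205²) = 0.01391

0.014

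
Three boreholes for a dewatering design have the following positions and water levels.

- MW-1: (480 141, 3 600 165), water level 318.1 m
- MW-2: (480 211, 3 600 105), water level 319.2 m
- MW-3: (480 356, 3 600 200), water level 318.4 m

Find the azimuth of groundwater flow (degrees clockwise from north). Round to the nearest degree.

Taking MW-1 as reference: MW-2−MW-1 = (70, -60, +1.1); MW-3−MW-1 = (215, 35, +0.3).
Determinant of the coordinate differences = 70·35 − 215·(-60) = 15350.
∂h/∂x = [(+1.1)·35 − (+0.3)·(-60)] / 15350 = +0.003681
∂h/∂y = [70·(+0.3) − 215·(+1.1)] / 15350 = -0.01404
Flow direction (−∇h) has components (-0.003681 E, +0.01404 N).
Azimuth = atan2(E, N) = atan2(-0.003681, +0.01404) = 345.3° ≈ 345°.

345°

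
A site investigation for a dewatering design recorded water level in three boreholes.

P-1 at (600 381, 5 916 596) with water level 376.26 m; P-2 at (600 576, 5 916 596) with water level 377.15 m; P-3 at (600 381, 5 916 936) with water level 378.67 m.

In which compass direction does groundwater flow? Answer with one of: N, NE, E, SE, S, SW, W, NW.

∂h/∂x = (377.15 − 376.26) / (600576 − 600381) = +0.004564
∂h/∂y = (378.67 − 376.26) / (5916936 − 5916596) = +0.007088
Flow = −∇h = (-0.004564 east, -0.007088 north), which points southwest.

SW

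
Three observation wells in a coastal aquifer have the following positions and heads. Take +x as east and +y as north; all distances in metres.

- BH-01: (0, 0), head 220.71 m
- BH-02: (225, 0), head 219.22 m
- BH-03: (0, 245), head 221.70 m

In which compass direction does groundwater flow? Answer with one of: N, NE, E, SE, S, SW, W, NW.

∂h/∂x = (219.22 − 220.71) / (225 − 0) = -0.006622
∂h/∂y = (221.70 − 220.71) / (245 − 0) = +0.004041
Flow = −∇h = (+0.006622 east, -0.004041 north), which points southeast.

SE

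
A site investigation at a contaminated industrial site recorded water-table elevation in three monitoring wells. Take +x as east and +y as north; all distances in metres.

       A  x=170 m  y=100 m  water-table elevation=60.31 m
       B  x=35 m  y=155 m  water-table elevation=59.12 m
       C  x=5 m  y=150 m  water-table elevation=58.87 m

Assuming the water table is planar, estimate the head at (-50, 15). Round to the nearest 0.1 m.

58.5 m

With h = a·x + b·y + c and A as origin, the differences give:
  (-135)·a + 55·b = -1.19
  (-165)·a + 50·b = -1.44
Eliminate b (×50 and ×55, subtract): 2325·a = 19.700 → a = ∂h/∂x = +0.008473
Back-substitute: b = ∂h/∂y = -0.0008387.
h(-50, 15) = 60.31 + (+0.008473)·(-220) + (-0.0008387)·(-85) = 60.31 -1.864 +0.071 = 58.517 m.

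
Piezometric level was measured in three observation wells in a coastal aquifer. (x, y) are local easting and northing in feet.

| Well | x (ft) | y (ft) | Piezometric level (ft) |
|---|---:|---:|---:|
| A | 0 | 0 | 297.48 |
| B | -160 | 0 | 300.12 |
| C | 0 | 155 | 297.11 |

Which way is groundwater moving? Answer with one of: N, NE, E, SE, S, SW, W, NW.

E

∂h/∂x = (300.12 − 297.48) / (-160 − 0) = -0.01650
∂h/∂y = (297.11 − 297.48) / (155 − 0) = -0.002387
Flow = −∇h = (+0.01650 east, +0.002387 north), which points east.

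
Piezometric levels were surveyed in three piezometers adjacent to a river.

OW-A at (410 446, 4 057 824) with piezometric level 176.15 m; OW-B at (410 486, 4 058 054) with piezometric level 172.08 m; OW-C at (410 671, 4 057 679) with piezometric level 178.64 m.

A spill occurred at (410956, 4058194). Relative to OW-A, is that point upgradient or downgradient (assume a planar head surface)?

downgradient

Differences from OW-A: to OW-B (Δx, Δy, Δh) = (40, 230, -4.07); to OW-C = (225, -145, +2.49).
Solve a·Δx + b·Δy = Δh: det = 40·(-145) − 225·230 = -57550.
∂h/∂x = [(-4.07)·(-145) − (+2.49)·230] / -57550 = -0.0003032
∂h/∂y = [40·(+2.49) − 225·(-4.07)] / -57550 = -0.01764
Head at (410956, 4058194) = 176.15 + (-0.0003032)·(510) + (-0.01764)·(370) = 169.47 m.
That is lower than the 176.15 m at OW-A, so the point is downgradient.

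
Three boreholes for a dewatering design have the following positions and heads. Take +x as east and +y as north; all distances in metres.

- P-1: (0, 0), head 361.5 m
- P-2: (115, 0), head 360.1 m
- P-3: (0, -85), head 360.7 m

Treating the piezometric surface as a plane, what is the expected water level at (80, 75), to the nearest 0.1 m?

361.2 m

∂h/∂x = (360.1 − 361.5) / (115 − 0) = -0.01217
∂h/∂y = (360.7 − 361.5) / (-85 − 0) = +0.009412
h(80, 75) = 361.5 + (-0.01217)·(80) + (+0.009412)·(75) = 361.5 -0.974 +0.706 = 361.232 m.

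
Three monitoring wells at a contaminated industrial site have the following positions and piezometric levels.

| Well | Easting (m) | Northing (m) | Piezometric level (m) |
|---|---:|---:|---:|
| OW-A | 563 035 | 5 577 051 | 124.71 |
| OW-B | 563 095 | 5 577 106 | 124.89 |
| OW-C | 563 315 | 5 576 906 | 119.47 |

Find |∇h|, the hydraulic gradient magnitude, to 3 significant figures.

With h = a·x + b·y + c and OW-A as origin, the differences give:
  60·a + 55·b = +0.18
  280·a + (-145)·b = -5.24
Eliminate b (×(-145) and ×55, subtract): -24100·a = 262.100 → a = ∂h/∂x = -0.01088
Back-substitute: b = ∂h/∂y = +0.01514.
|∇h| = √(-0.01088² + 0.01514²) = 0.01864

0.0186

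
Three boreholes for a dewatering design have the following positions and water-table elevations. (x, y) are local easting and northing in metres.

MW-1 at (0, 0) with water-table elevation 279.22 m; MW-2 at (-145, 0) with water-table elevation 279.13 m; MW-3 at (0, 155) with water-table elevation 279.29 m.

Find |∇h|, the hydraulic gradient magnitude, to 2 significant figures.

0.00077

∂h/∂x = (279.13 − 279.22) / (-145 − 0) = +0.0006207
∂h/∂y = (279.29 − 279.22) / (155 − 0) = +0.0004516
|∇h| = √(0.0006207² + 0.0004516²) = 0.0007676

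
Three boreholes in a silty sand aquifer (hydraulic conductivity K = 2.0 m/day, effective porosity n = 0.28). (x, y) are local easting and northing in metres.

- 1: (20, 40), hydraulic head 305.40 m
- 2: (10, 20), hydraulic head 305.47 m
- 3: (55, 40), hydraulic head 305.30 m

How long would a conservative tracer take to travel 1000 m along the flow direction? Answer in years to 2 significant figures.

110 years

With h = a·x + b·y + c and 1 as origin, the differences give:
  (-10)·a + (-20)·b = +0.07
  35·a + 0·b = -0.10
Eliminate b (×0 and ×(-20), subtract): 700·a = -2.000 → a = ∂h/∂x = -0.002857
Back-substitute: b = ∂h/∂y = -0.002071.
|∇h| = √(-0.002857² + -0.002071²) = 0.003529
Seepage velocity v = K·i/n = 2.0 × 0.003529 / 0.28 = 0.02521 m/day.
t = 1000 / 0.02521 = 3.967e+04 days = 109 years.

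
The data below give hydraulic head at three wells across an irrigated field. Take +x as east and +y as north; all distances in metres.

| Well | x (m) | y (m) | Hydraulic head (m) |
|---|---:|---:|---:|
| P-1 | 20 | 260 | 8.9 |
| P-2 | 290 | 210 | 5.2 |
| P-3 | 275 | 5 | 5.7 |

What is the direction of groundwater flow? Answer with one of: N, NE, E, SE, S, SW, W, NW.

E

Three-point gradient (reference P-1): Δ to P-2 = (270, -50, -3.7), Δ to P-3 = (255, -255, -3.2).
∂h/∂x = -0.01397, ∂h/∂y = -0.001417 (det = -56100).
Flow = −∇h = (+0.01397 east, +0.001417 north), which points east.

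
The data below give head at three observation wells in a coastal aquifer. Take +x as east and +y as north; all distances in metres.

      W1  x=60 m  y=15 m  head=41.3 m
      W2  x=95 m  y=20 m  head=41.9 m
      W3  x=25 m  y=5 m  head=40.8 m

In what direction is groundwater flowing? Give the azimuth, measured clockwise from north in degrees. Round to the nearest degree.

Taking W1 as reference: W2−W1 = (35, 5, +0.6); W3−W1 = (-35, -10, -0.5).
Determinant of the coordinate differences = 35·(-10) − (-35)·5 = -175.
∂h/∂x = [(+0.6)·(-10) − (-0.5)·5] / -175 = +0.02000
∂h/∂y = [35·(-0.5) − (-35)·(+0.6)] / -175 = -0.02000
Flow direction (−∇h) has components (-0.02000 E, +0.02000 N).
Azimuth = atan2(E, N) = atan2(-0.02000, +0.02000) = 315.0° ≈ 315°.

315°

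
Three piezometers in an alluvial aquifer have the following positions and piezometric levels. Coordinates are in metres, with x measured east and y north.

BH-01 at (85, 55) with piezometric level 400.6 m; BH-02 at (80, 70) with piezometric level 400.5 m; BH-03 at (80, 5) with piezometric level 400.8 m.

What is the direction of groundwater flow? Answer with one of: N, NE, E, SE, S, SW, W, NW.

Three-point gradient (reference BH-01): Δ to BH-02 = (-5, 15, -0.1), Δ to BH-03 = (-5, -50, +0.2).
∂h/∂x = +0.006154, ∂h/∂y = -0.004615 (det = 325).
Flow = −∇h = (-0.006154 east, +0.004615 north), which points northwest.

NW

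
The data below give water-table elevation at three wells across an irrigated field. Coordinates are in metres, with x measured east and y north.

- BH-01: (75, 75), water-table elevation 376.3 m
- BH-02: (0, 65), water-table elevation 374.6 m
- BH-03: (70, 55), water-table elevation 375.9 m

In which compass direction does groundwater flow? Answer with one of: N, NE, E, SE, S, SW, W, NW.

SW

With h = a·x + b·y + c and BH-01 as origin, the differences give:
  (-75)·a + (-10)·b = -1.7
  (-5)·a + (-20)·b = -0.4
Eliminate b (×(-20) and ×(-10), subtract): 1450·a = 30.00 → a = ∂h/∂x = +0.02069
Back-substitute: b = ∂h/∂y = +0.01483.
Flow = −∇h = (-0.02069 east, -0.01483 north), which points southwest.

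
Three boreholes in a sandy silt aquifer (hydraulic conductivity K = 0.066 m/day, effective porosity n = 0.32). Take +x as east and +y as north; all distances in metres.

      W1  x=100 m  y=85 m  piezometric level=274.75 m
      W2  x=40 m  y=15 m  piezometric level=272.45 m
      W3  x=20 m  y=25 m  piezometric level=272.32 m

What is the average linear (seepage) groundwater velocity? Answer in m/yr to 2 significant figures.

Differences from W1: to W2 (Δx, Δy, Δh) = (-60, -70, -2.30); to W3 = (-80, -60, -2.43).
Solve a·Δx + b·Δy = Δh: det = (-60)·(-60) − (-80)·(-70) = -2000.
∂h/∂x = [(-2.30)·(-60) − (-2.43)·(-70)] / -2000 = +0.01605
∂h/∂y = [(-60)·(-2.43) − (-80)·(-2.30)] / -2000 = +0.01910
|∇h| = √(0.01605² + 0.01910²) = 0.02495
Seepage velocity v = K·i/n = 0.066 × 0.02495 / 0.32 = 0.005146 m/day = 1.88 m/yr.

1.9 m/yr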